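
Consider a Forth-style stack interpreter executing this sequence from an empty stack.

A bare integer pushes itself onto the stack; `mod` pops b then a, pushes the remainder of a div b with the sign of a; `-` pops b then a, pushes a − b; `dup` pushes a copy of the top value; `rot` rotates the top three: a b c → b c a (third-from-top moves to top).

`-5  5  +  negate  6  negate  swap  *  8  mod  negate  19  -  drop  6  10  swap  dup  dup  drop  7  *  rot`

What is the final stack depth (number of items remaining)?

-5     -> -5
5      -> -5 5
+      -> 0
negate -> 0
6      -> 0 6
negate -> 0 -6
swap   -> -6 0
*      -> 0
8      -> 0 8
mod    -> 0
negate -> 0
19     -> 0 19
-      -> -19
drop   -> (empty)
6      -> 6
10     -> 6 10
swap   -> 10 6
dup    -> 10 6 6
dup    -> 10 6 6 6
drop   -> 10 6 6
7      -> 10 6 6 7
*      -> 10 6 42
rot    -> 6 42 10

3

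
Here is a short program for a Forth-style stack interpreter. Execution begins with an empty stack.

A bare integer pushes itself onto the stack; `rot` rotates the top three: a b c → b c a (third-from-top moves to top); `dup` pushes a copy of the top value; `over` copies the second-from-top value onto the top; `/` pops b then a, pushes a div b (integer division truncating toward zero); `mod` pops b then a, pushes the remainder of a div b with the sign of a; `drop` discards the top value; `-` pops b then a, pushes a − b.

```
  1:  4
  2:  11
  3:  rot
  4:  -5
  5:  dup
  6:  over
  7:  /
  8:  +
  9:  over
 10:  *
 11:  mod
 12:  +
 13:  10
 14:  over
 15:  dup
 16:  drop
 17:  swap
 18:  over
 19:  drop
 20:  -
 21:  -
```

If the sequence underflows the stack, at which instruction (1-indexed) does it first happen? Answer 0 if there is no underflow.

4  -> 4
11 -> 4 11
rot  — needs 3 operands, stack has 2 → underflow

3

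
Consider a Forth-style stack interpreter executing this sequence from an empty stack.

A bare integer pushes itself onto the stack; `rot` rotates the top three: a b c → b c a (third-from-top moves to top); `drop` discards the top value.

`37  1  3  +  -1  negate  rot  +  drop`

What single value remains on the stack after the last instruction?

4

37     → 37
1      → 37 1
3      → 37 1 3
+      → 37 4
-1     → 37 4 -1
negate → 37 4 1
rot    → 4 1 37
+      → 4 38
drop   → 4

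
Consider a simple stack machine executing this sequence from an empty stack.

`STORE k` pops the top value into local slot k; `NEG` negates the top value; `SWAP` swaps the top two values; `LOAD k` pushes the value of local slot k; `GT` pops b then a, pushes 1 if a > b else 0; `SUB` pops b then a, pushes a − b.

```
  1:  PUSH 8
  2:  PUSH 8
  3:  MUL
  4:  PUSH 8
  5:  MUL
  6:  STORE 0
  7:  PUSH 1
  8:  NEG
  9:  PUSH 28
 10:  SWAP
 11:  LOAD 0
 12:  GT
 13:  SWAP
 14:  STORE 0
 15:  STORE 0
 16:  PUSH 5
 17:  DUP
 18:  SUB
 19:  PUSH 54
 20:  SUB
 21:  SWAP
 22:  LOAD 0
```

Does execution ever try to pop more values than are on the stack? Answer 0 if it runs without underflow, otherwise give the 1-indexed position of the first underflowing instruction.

21

PUSH 8  : 8
PUSH 8  : 8 8
MUL     : 64
PUSH 8  : 64 8
MUL     : 512
STORE 0 : (empty)
PUSH 1  : 1
NEG     : -1
PUSH 28 : -1 28
SWAP    : 28 -1
LOAD 0  : 28 -1 512
GT      : 28 0
SWAP    : 0 28
STORE 0 : 0
STORE 0 : (empty)
PUSH 5  : 5
DUP     : 5 5
SUB     : 0
PUSH 54 : 0 54
SUB     : -54
SWAP  — needs 2 operands, stack has 1 → underflow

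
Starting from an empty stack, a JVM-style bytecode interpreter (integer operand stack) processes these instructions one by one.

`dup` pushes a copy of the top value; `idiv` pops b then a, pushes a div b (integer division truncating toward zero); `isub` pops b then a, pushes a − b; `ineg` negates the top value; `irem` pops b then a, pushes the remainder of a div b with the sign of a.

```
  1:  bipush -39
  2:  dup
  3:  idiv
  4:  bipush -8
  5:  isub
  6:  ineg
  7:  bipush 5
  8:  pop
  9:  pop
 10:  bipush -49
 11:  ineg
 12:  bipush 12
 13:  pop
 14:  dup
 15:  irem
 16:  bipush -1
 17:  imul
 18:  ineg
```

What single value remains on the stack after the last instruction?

bipush -39 : [-39]
dup        : [-39, -39]
idiv       : [1]
bipush -8  : [1, -8]
isub       : [9]
ineg       : [-9]
bipush 5   : [-9, 5]
pop        : [-9]
pop        : []
bipush -49 : [-49]
ineg       : [49]
bipush 12  : [49, 12]
pop        : [49]
dup        : [49, 49]
irem       : [0]
bipush -1  : [0, -1]
imul       : [0]
ineg       : [0]

0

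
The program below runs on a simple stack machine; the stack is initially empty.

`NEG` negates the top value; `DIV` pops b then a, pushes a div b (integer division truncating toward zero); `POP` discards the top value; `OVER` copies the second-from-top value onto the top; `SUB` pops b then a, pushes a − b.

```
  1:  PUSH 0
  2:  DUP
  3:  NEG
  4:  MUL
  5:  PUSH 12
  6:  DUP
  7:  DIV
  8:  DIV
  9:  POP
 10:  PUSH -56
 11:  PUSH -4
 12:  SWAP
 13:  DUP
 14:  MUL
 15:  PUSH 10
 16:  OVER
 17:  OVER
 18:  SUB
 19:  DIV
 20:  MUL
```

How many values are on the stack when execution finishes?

PUSH 0   : [0]
DUP      : [0, 0]
NEG      : [0, 0]
MUL      : [0]
PUSH 12  : [0, 12]
DUP      : [0, 12, 12]
DIV      : [0, 1]
DIV      : [0]
POP      : []
PUSH -56 : [-56]
PUSH -4  : [-56, -4]
SWAP     : [-4, -56]
DUP      : [-4, -56, -56]
MUL      : [-4, 3136]
PUSH 10  : [-4, 3136, 10]
OVER     : [-4, 3136, 10, 3136]
OVER     : [-4, 3136, 10, 3136, 10]
SUB      : [-4, 3136, 10, 3126]
DIV      : [-4, 3136, 0]
MUL      : [-4, 0]

2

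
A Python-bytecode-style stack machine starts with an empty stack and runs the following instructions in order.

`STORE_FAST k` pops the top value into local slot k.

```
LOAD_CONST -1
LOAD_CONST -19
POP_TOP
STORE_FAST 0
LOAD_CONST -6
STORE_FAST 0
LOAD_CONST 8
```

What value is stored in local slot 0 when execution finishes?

-6

LOAD_CONST -1  -> -1
LOAD_CONST -19 -> -1 -19
POP_TOP        -> -1
STORE_FAST 0   -> (empty)
LOAD_CONST -6  -> -6
STORE_FAST 0   -> (empty)
LOAD_CONST 8   -> 8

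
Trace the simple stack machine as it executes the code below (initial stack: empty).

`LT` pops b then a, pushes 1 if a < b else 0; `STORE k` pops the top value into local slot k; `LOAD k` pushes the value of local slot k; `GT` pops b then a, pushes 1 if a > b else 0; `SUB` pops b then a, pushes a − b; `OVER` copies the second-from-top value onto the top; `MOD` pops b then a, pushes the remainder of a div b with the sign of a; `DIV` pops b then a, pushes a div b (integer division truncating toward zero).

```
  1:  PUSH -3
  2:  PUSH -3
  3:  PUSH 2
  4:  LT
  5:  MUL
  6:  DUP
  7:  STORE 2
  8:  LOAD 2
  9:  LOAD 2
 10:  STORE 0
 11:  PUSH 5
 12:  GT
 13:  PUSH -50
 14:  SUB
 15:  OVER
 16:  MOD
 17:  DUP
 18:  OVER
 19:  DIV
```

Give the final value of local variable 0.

-3

PUSH -3  → [-3]
PUSH -3  → [-3, -3]
PUSH 2   → [-3, -3, 2]
LT       → [-3, 1]
MUL      → [-3]
DUP      → [-3, -3]
STORE 2  → [-3]
LOAD 2   → [-3, -3]
LOAD 2   → [-3, -3, -3]
STORE 0  → [-3, -3]
PUSH 5   → [-3, -3, 5]
GT       → [-3, 0]
PUSH -50 → [-3, 0, -50]
SUB      → [-3, 50]
OVER     → [-3, 50, -3]
MOD      → [-3, 2]
DUP      → [-3, 2, 2]
OVER     → [-3, 2, 2, 2]
DIV      → [-3, 2, 1]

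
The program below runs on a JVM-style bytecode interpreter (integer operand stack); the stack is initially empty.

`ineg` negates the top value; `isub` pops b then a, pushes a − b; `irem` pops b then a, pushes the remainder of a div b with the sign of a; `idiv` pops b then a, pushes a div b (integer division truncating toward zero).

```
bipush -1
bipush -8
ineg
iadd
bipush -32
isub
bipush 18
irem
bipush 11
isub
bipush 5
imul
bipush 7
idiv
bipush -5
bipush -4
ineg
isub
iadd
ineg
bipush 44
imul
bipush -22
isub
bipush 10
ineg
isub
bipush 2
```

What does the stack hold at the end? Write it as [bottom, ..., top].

bipush -1  → [-1]
bipush -8  → [-1, -8]
ineg       → [-1, 8]
iadd       → [7]
bipush -32 → [7, -32]
isub       → [39]
bipush 18  → [39, 18]
irem       → [3]
bipush 11  → [3, 11]
isub       → [-8]
bipush 5   → [-8, 5]
imul       → [-40]
bipush 7   → [-40, 7]
idiv       → [-5]
bipush -5  → [-5, -5]
bipush -4  → [-5, -5, -4]
ineg       → [-5, -5, 4]
isub       → [-5, -9]
iadd       → [-14]
ineg       → [14]
bipush 44  → [14, 44]
imul       → [616]
bipush -22 → [616, -22]
isub       → [638]
bipush 10  → [638, 10]
ineg       → [638, -10]
isub       → [648]
bipush 2   → [648, 2]

[648, 2]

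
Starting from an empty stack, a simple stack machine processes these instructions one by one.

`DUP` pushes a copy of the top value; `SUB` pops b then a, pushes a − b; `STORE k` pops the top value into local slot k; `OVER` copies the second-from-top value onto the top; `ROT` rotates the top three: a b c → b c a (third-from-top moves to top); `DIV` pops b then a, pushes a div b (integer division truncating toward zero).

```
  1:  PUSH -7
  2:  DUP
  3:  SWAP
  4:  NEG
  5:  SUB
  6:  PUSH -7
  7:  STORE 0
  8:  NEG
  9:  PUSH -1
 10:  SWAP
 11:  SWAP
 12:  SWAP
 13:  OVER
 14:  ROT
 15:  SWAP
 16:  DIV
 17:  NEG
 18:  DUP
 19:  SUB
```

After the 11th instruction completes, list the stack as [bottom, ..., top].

[14, -1]

PUSH -7 : [-7]
DUP     : [-7, -7]
SWAP    : [-7, -7]
NEG     : [-7, 7]
SUB     : [-14]
PUSH -7 : [-14, -7]
STORE 0 : [-14]
NEG     : [14]
PUSH -1 : [14, -1]
SWAP    : [-1, 14]
SWAP    : [14, -1]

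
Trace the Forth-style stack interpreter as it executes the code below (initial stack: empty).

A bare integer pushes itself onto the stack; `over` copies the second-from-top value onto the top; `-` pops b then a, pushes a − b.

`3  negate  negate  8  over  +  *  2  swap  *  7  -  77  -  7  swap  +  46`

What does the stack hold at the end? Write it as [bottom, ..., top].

3      : [3]
negate : [-3]
negate : [3]
8      : [3, 8]
over   : [3, 8, 3]
+      : [3, 11]
*      : [33]
2      : [33, 2]
swap   : [2, 33]
*      : [66]
7      : [66, 7]
-      : [59]
77     : [59, 77]
-      : [-18]
7      : [-18, 7]
swap   : [7, -18]
+      : [-11]
46     : [-11, 46]

[-11, 46]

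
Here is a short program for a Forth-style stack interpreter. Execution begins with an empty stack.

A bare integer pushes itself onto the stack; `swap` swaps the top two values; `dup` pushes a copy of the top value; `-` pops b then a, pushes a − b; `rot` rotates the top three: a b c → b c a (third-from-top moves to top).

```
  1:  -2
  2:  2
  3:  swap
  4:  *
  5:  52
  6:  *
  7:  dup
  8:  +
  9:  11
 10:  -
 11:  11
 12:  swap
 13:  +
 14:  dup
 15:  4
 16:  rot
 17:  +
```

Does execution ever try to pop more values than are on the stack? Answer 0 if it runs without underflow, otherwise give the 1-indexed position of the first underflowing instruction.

-2   -> -2
2    -> -2 2
swap -> 2 -2
*    -> -4
52   -> -4 52
*    -> -208
dup  -> -208 -208
+    -> -416
11   -> -416 11
-    -> -427
11   -> -427 11
swap -> 11 -427
+    -> -416
dup  -> -416 -416
4    -> -416 -416 4
rot  -> -416 4 -416
+    -> -416 -412

0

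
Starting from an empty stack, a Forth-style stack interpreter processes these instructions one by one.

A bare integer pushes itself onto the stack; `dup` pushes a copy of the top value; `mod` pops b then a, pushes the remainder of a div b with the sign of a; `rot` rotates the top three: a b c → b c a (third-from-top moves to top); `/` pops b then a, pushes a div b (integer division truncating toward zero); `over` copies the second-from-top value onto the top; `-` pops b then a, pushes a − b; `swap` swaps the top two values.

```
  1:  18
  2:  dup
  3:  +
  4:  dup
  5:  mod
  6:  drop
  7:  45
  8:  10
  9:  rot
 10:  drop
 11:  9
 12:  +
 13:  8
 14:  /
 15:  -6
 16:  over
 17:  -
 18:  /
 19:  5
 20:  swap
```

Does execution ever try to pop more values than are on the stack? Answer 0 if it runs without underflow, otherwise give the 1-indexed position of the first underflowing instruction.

9

18    [18]
dup   [18, 18]
+     [36]
dup   [36, 36]
mod   [0]
drop  []
45    [45]
10    [45, 10]
rot  — needs 3 operands, stack has 2 → underflow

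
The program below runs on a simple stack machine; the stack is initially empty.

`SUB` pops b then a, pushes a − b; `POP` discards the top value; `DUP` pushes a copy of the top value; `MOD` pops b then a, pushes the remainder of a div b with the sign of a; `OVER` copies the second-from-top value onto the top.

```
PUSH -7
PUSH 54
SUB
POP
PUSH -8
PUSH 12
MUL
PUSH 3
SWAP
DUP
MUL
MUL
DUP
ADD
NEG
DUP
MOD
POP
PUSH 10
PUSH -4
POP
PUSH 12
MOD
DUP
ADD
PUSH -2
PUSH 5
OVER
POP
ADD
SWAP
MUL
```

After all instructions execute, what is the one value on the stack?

60

PUSH -7  [-7]
PUSH 54  [-7, 54]
SUB      [-61]
POP      []
PUSH -8  [-8]
PUSH 12  [-8, 12]
MUL      [-96]
PUSH 3   [-96, 3]
SWAP     [3, -96]
DUP      [3, -96, -96]
MUL      [3, 9216]
MUL      [27648]
DUP      [27648, 27648]
ADD      [55296]
NEG      [-55296]
DUP      [-55296, -55296]
MOD      [0]
POP      []
PUSH 10  [10]
PUSH -4  [10, -4]
POP      [10]
PUSH 12  [10, 12]
MOD      [10]
DUP      [10, 10]
ADD      [20]
PUSH -2  [20, -2]
PUSH 5   [20, -2, 5]
OVER     [20, -2, 5, -2]
POP      [20, -2, 5]
ADD      [20, 3]
SWAP     [3, 20]
MUL      [60]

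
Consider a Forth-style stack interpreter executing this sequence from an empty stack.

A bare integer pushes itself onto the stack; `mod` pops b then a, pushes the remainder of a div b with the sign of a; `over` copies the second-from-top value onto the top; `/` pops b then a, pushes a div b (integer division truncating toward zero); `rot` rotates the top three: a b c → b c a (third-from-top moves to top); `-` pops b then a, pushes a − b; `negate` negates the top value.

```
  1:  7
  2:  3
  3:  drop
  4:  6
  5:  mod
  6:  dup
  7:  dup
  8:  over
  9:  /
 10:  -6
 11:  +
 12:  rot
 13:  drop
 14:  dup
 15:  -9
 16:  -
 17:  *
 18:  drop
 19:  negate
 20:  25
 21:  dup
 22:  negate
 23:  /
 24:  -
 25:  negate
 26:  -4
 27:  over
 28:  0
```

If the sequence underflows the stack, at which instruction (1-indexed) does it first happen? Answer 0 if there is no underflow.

0

7      : 7
3      : 7 3
drop   : 7
6      : 7 6
mod    : 1
dup    : 1 1
dup    : 1 1 1
over   : 1 1 1 1
/      : 1 1 1
-6     : 1 1 1 -6
+      : 1 1 -5
rot    : 1 -5 1
drop   : 1 -5
dup    : 1 -5 -5
-9     : 1 -5 -5 -9
-      : 1 -5 4
*      : 1 -20
drop   : 1
negate : -1
25     : -1 25
dup    : -1 25 25
negate : -1 25 -25
/      : -1 -1
-      : 0
negate : 0
-4     : 0 -4
over   : 0 -4 0
0      : 0 -4 0 0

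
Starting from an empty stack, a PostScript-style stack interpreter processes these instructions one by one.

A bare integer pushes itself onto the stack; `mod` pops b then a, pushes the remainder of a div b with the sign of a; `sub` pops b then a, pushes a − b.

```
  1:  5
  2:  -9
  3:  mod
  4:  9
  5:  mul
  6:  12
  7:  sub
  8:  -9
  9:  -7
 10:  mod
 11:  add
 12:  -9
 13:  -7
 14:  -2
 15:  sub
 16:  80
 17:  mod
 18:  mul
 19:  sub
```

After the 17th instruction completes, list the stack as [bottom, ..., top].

5   → [5]
-9  → [5, -9]
mod → [5]
9   → [5, 9]
mul → [45]
12  → [45, 12]
sub → [33]
-9  → [33, -9]
-7  → [33, -9, -7]
mod → [33, -2]
add → [31]
-9  → [31, -9]
-7  → [31, -9, -7]
-2  → [31, -9, -7, -2]
sub → [31, -9, -5]
80  → [31, -9, -5, 80]
mod → [31, -9, -5]

[31, -9, -5]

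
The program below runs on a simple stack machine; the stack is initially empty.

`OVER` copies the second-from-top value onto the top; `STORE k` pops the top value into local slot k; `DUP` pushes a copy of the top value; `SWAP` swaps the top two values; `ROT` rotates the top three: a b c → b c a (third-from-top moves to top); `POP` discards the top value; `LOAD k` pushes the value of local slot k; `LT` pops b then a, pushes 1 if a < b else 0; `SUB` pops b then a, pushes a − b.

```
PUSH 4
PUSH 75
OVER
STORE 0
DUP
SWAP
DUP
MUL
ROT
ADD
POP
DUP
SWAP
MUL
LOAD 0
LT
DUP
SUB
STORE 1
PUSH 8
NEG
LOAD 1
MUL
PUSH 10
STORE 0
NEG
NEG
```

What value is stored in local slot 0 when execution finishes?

PUSH 4  → [4]
PUSH 75 → [4, 75]
OVER    → [4, 75, 4]
STORE 0 → [4, 75]
DUP     → [4, 75, 75]
SWAP    → [4, 75, 75]
DUP     → [4, 75, 75, 75]
MUL     → [4, 75, 5625]
ROT     → [75, 5625, 4]
ADD     → [75, 5629]
POP     → [75]
DUP     → [75, 75]
SWAP    → [75, 75]
MUL     → [5625]
LOAD 0  → [5625, 4]
LT      → [0]
DUP     → [0, 0]
SUB     → [0]
STORE 1 → []
PUSH 8  → [8]
NEG     → [-8]
LOAD 1  → [-8, 0]
MUL     → [0]
PUSH 10 → [0, 10]
STORE 0 → [0]
NEG     → [0]
NEG     → [0]

10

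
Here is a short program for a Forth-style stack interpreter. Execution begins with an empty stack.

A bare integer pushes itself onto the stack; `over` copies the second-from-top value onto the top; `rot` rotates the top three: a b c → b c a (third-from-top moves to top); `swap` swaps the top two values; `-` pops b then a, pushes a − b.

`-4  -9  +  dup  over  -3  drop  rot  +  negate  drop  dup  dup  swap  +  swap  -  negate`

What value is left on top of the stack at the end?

13

-4     → -4
-9     → -4 -9
+      → -13
dup    → -13 -13
over   → -13 -13 -13
-3     → -13 -13 -13 -3
drop   → -13 -13 -13
rot    → -13 -13 -13
+      → -13 -26
negate → -13 26
drop   → -13
dup    → -13 -13
dup    → -13 -13 -13
swap   → -13 -13 -13
+      → -13 -26
swap   → -26 -13
-      → -13
negate → 13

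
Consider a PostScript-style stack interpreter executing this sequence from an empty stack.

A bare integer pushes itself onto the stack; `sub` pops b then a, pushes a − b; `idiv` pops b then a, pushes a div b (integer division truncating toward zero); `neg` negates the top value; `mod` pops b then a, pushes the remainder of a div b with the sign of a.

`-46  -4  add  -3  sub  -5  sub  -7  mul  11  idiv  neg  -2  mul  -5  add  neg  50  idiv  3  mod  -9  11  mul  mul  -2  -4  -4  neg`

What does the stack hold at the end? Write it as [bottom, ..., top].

[0, -2, -4, 4]

-46  → [-46]
-4   → [-46, -4]
add  → [-50]
-3   → [-50, -3]
sub  → [-47]
-5   → [-47, -5]
sub  → [-42]
-7   → [-42, -7]
mul  → [294]
11   → [294, 11]
idiv → [26]
neg  → [-26]
-2   → [-26, -2]
mul  → [52]
-5   → [52, -5]
add  → [47]
neg  → [-47]
50   → [-47, 50]
idiv → [0]
3    → [0, 3]
mod  → [0]
-9   → [0, -9]
11   → [0, -9, 11]
mul  → [0, -99]
mul  → [0]
-2   → [0, -2]
-4   → [0, -2, -4]
-4   → [0, -2, -4, -4]
neg  → [0, -2, -4, 4]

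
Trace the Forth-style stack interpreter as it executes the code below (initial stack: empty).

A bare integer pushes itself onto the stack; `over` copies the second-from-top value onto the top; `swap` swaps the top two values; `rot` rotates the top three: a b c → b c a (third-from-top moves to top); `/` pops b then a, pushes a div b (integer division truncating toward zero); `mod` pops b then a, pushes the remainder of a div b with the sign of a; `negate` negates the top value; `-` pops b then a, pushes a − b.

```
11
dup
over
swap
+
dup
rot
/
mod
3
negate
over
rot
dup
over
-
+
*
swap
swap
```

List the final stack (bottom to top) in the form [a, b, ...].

[-3, 0]

11     : 11
dup    : 11 11
over   : 11 11 11
swap   : 11 11 11
+      : 11 22
dup    : 11 22 22
rot    : 22 22 11
/      : 22 2
mod    : 0
3      : 0 3
negate : 0 -3
over   : 0 -3 0
rot    : -3 0 0
dup    : -3 0 0 0
over   : -3 0 0 0 0
-      : -3 0 0 0
+      : -3 0 0
*      : -3 0
swap   : 0 -3
swap   : -3 0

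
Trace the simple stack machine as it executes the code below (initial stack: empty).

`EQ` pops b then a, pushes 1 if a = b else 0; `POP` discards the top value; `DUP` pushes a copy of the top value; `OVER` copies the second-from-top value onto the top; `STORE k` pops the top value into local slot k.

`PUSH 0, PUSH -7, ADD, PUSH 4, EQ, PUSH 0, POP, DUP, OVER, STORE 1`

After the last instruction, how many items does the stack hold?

2

PUSH 0  -> [0]
PUSH -7 -> [0, -7]
ADD     -> [-7]
PUSH 4  -> [-7, 4]
EQ      -> [0]
PUSH 0  -> [0, 0]
POP     -> [0]
DUP     -> [0, 0]
OVER    -> [0, 0, 0]
STORE 1 -> [0, 0]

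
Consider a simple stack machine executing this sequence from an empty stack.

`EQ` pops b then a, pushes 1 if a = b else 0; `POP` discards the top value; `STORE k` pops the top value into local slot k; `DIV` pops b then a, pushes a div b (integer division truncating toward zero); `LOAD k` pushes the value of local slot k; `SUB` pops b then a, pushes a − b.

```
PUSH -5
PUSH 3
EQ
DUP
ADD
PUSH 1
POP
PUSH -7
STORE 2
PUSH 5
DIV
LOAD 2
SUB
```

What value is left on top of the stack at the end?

7

PUSH -5 -> -5
PUSH 3  -> -5 3
EQ      -> 0
DUP     -> 0 0
ADD     -> 0
PUSH 1  -> 0 1
POP     -> 0
PUSH -7 -> 0 -7
STORE 2 -> 0
PUSH 5  -> 0 5
DIV     -> 0
LOAD 2  -> 0 -7
SUB     -> 7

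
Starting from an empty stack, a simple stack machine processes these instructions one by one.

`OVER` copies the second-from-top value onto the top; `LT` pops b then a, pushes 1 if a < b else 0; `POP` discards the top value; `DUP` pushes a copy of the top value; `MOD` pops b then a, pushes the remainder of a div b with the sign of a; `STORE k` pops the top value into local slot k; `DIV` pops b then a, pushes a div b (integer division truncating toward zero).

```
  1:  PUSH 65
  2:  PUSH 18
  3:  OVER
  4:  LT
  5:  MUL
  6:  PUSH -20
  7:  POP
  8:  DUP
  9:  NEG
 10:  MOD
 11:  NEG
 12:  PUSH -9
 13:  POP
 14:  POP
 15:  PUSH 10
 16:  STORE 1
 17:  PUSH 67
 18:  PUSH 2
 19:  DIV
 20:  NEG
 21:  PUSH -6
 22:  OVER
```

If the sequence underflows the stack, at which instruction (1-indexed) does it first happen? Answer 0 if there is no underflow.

PUSH 65  → 65
PUSH 18  → 65 18
OVER     → 65 18 65
LT       → 65 1
MUL      → 65
PUSH -20 → 65 -20
POP      → 65
DUP      → 65 65
NEG      → 65 -65
MOD      → 0
NEG      → 0
PUSH -9  → 0 -9
POP      → 0
POP      → (empty)
PUSH 10  → 10
STORE 1  → (empty)
PUSH 67  → 67
PUSH 2   → 67 2
DIV      → 33
NEG      → -33
PUSH -6  → -33 -6
OVER     → -33 -6 -33

0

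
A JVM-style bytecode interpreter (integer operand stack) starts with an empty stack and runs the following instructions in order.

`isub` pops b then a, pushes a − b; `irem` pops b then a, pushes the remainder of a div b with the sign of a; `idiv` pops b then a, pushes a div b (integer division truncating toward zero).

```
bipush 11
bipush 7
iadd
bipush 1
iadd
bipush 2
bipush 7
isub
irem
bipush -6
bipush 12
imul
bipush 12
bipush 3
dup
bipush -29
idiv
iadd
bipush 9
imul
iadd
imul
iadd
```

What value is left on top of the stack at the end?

bipush 11  -> 11
bipush 7   -> 11 7
iadd       -> 18
bipush 1   -> 18 1
iadd       -> 19
bipush 2   -> 19 2
bipush 7   -> 19 2 7
isub       -> 19 -5
irem       -> 4
bipush -6  -> 4 -6
bipush 12  -> 4 -6 12
imul       -> 4 -72
bipush 12  -> 4 -72 12
bipush 3   -> 4 -72 12 3
dup        -> 4 -72 12 3 3
bipush -29 -> 4 -72 12 3 3 -29
idiv       -> 4 -72 12 3 0
iadd       -> 4 -72 12 3
bipush 9   -> 4 -72 12 3 9
imul       -> 4 -72 12 27
iadd       -> 4 -72 39
imul       -> 4 -2808
iadd       -> -2804

-2804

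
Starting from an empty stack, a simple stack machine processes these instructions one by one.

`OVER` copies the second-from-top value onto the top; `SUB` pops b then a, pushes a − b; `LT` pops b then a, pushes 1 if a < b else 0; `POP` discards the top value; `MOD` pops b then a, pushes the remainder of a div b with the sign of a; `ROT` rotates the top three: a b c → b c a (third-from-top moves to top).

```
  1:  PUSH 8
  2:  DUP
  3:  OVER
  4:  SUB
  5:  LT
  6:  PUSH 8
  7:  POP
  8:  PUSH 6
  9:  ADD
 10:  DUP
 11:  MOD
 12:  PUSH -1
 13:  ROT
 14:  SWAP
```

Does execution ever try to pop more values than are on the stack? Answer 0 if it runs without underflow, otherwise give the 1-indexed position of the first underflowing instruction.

PUSH 8   8
DUP      8 8
OVER     8 8 8
SUB      8 0
LT       0
PUSH 8   0 8
POP      0
PUSH 6   0 6
ADD      6
DUP      6 6
MOD      0
PUSH -1  0 -1
ROT  — needs 3 operands, stack has 2 → underflow

13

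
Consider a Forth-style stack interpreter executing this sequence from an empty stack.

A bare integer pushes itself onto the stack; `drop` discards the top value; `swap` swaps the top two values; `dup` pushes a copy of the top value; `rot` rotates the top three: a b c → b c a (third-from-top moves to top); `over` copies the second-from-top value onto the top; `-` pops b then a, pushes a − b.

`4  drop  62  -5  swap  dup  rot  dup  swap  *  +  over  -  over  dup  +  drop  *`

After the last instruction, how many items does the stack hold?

1

4     4
drop  (empty)
62    62
-5    62 -5
swap  -5 62
dup   -5 62 62
rot   62 62 -5
dup   62 62 -5 -5
swap  62 62 -5 -5
*     62 62 25
+     62 87
over  62 87 62
-     62 25
over  62 25 62
dup   62 25 62 62
+     62 25 124
drop  62 25
*     1550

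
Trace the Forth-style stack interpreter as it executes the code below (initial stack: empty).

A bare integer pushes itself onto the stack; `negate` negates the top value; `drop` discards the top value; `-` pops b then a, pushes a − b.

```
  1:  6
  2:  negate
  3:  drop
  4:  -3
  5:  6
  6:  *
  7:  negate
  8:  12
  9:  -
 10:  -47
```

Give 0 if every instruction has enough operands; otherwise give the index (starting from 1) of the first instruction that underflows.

0

6      → [6]
negate → [-6]
drop   → []
-3     → [-3]
6      → [-3, 6]
*      → [-18]
negate → [18]
12     → [18, 12]
-      → [6]
-47    → [6, -47]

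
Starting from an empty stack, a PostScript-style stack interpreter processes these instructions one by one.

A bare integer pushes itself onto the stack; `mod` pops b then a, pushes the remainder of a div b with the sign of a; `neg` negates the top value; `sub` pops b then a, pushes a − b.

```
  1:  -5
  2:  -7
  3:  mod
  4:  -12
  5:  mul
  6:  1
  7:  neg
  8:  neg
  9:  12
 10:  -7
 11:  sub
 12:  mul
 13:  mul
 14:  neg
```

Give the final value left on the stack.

-1140

-5  -> [-5]
-7  -> [-5, -7]
mod -> [-5]
-12 -> [-5, -12]
mul -> [60]
1   -> [60, 1]
neg -> [60, -1]
neg -> [60, 1]
12  -> [60, 1, 12]
-7  -> [60, 1, 12, -7]
sub -> [60, 1, 19]
mul -> [60, 19]
mul -> [1140]
neg -> [-1140]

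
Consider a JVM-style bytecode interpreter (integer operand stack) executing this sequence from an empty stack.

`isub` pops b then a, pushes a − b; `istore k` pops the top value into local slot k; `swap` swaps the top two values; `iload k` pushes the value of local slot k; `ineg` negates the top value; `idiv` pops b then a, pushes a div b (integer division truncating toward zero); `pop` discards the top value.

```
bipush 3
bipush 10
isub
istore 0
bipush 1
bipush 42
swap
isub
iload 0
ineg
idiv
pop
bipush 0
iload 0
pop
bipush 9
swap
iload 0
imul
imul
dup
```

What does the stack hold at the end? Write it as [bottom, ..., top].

bipush 3   3
bipush 10  3 10
isub       -7
istore 0   (empty)
bipush 1   1
bipush 42  1 42
swap       42 1
isub       41
iload 0    41 -7
ineg       41 7
idiv       5
pop        (empty)
bipush 0   0
iload 0    0 -7
pop        0
bipush 9   0 9
swap       9 0
iload 0    9 0 -7
imul       9 0
imul       0
dup        0 0

[0, 0]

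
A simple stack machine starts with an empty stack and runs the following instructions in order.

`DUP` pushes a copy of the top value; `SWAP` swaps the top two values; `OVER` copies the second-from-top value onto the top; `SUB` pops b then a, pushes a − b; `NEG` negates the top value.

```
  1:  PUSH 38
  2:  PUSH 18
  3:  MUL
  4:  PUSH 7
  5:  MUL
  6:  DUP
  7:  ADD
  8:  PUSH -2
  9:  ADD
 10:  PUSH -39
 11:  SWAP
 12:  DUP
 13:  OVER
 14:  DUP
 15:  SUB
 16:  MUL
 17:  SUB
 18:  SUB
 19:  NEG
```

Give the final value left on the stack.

9613

PUSH 38  : 38
PUSH 18  : 38 18
MUL      : 684
PUSH 7   : 684 7
MUL      : 4788
DUP      : 4788 4788
ADD      : 9576
PUSH -2  : 9576 -2
ADD      : 9574
PUSH -39 : 9574 -39
SWAP     : -39 9574
DUP      : -39 9574 9574
OVER     : -39 9574 9574 9574
DUP      : -39 9574 9574 9574 9574
SUB      : -39 9574 9574 0
MUL      : -39 9574 0
SUB      : -39 9574
SUB      : -9613
NEG      : 9613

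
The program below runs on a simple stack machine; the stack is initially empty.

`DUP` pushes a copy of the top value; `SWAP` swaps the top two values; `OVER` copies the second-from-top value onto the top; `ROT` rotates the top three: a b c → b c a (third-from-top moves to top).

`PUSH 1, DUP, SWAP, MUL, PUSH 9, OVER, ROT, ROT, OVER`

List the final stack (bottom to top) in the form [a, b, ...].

PUSH 1 -> [1]
DUP    -> [1, 1]
SWAP   -> [1, 1]
MUL    -> [1]
PUSH 9 -> [1, 9]
OVER   -> [1, 9, 1]
ROT    -> [9, 1, 1]
ROT    -> [1, 1, 9]
OVER   -> [1, 1, 9, 1]

[1, 1, 9, 1]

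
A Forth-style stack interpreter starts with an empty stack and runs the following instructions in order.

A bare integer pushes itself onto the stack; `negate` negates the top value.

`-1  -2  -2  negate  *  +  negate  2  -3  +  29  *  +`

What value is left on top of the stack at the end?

-1     → [-1]
-2     → [-1, -2]
-2     → [-1, -2, -2]
negate → [-1, -2, 2]
*      → [-1, -4]
+      → [-5]
negate → [5]
2      → [5, 2]
-3     → [5, 2, -3]
+      → [5, -1]
29     → [5, -1, 29]
*      → [5, -29]
+      → [-24]

-24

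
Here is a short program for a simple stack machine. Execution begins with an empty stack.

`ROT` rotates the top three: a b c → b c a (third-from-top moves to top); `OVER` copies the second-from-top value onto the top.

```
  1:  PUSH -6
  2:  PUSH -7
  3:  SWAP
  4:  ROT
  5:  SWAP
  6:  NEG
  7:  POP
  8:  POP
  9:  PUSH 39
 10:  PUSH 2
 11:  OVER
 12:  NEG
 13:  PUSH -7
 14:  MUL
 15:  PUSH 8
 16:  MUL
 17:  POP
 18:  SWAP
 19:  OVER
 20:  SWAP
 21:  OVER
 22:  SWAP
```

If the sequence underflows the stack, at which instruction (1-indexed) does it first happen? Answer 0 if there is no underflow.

PUSH -6 : -6
PUSH -7 : -6 -7
SWAP    : -7 -6
ROT  — needs 3 operands, stack has 2 → underflow

4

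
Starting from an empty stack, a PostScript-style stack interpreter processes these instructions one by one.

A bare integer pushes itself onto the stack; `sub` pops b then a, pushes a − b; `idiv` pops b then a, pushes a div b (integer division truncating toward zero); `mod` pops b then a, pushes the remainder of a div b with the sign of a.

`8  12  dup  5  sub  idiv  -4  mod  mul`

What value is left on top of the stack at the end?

8    : [8]
12   : [8, 12]
dup  : [8, 12, 12]
5    : [8, 12, 12, 5]
sub  : [8, 12, 7]
idiv : [8, 1]
-4   : [8, 1, -4]
mod  : [8, 1]
mul  : [8]

8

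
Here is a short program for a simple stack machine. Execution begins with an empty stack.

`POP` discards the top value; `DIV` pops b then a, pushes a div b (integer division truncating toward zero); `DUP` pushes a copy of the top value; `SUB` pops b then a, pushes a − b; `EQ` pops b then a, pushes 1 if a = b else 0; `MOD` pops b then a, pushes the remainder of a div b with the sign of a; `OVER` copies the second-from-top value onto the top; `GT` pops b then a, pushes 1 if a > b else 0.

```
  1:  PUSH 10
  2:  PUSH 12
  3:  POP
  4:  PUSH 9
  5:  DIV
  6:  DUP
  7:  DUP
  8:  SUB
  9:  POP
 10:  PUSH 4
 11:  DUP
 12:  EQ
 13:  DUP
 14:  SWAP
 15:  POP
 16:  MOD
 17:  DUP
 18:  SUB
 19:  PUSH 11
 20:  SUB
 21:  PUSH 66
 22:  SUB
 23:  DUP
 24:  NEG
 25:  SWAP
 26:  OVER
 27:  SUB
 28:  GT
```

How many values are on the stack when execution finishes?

PUSH 10 -> [10]
PUSH 12 -> [10, 12]
POP     -> [10]
PUSH 9  -> [10, 9]
DIV     -> [1]
DUP     -> [1, 1]
DUP     -> [1, 1, 1]
SUB     -> [1, 0]
POP     -> [1]
PUSH 4  -> [1, 4]
DUP     -> [1, 4, 4]
EQ      -> [1, 1]
DUP     -> [1, 1, 1]
SWAP    -> [1, 1, 1]
POP     -> [1, 1]
MOD     -> [0]
DUP     -> [0, 0]
SUB     -> [0]
PUSH 11 -> [0, 11]
SUB     -> [-11]
PUSH 66 -> [-11, 66]
SUB     -> [-77]
DUP     -> [-77, -77]
NEG     -> [-77, 77]
SWAP    -> [77, -77]
OVER    -> [77, -77, 77]
SUB     -> [77, -154]
GT      -> [1]

1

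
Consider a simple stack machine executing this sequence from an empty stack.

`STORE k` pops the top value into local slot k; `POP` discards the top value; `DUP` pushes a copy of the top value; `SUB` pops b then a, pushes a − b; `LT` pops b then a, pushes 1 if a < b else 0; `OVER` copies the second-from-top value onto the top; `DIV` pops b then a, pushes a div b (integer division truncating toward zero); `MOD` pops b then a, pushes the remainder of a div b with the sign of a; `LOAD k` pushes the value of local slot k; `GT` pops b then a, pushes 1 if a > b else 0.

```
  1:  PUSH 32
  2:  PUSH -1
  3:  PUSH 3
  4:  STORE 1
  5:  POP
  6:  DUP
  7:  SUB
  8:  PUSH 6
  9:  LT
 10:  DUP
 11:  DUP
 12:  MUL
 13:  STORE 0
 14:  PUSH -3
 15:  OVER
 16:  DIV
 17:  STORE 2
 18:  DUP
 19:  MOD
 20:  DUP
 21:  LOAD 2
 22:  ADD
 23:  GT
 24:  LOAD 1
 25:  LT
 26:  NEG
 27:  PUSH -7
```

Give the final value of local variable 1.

3

PUSH 32  32
PUSH -1  32 -1
PUSH 3   32 -1 3
STORE 1  32 -1
POP      32
DUP      32 32
SUB      0
PUSH 6   0 6
LT       1
DUP      1 1
DUP      1 1 1
MUL      1 1
STORE 0  1
PUSH -3  1 -3
OVER     1 -3 1
DIV      1 -3
STORE 2  1
DUP      1 1
MOD      0
DUP      0 0
LOAD 2   0 0 -3
ADD      0 -3
GT       1
LOAD 1   1 3
LT       1
NEG      -1
PUSH -7  -1 -7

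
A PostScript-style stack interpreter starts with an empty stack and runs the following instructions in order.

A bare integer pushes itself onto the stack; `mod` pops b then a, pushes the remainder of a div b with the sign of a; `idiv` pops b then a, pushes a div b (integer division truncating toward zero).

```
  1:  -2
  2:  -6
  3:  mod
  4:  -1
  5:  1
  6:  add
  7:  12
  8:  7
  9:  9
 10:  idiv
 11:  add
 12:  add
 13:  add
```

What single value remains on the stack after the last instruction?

10

-2    -2
-6    -2 -6
mod   -2
-1    -2 -1
1     -2 -1 1
add   -2 0
12    -2 0 12
7     -2 0 12 7
9     -2 0 12 7 9
idiv  -2 0 12 0
add   -2 0 12
add   -2 12
add   10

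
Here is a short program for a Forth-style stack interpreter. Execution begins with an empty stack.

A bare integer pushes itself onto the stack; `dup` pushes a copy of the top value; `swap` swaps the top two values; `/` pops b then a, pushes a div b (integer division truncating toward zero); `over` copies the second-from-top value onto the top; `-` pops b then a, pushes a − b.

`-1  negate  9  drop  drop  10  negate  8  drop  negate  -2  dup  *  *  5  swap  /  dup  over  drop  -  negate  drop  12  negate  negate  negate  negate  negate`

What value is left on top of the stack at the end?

-1     → -1
negate → 1
9      → 1 9
drop   → 1
drop   → (empty)
10     → 10
negate → -10
8      → -10 8
drop   → -10
negate → 10
-2     → 10 -2
dup    → 10 -2 -2
*      → 10 4
*      → 40
5      → 40 5
swap   → 5 40
/      → 0
dup    → 0 0
over   → 0 0 0
drop   → 0 0
-      → 0
negate → 0
drop   → (empty)
12     → 12
negate → -12
negate → 12
negate → -12
negate → 12
negate → -12

-12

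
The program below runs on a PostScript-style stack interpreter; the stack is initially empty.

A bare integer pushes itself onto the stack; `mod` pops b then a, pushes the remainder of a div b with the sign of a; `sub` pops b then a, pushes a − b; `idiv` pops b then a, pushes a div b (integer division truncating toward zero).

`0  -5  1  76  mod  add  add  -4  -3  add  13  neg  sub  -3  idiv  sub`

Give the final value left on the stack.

0    : [0]
-5   : [0, -5]
1    : [0, -5, 1]
76   : [0, -5, 1, 76]
mod  : [0, -5, 1]
add  : [0, -4]
add  : [-4]
-4   : [-4, -4]
-3   : [-4, -4, -3]
add  : [-4, -7]
13   : [-4, -7, 13]
neg  : [-4, -7, -13]
sub  : [-4, 6]
-3   : [-4, 6, -3]
idiv : [-4, -2]
sub  : [-2]

-2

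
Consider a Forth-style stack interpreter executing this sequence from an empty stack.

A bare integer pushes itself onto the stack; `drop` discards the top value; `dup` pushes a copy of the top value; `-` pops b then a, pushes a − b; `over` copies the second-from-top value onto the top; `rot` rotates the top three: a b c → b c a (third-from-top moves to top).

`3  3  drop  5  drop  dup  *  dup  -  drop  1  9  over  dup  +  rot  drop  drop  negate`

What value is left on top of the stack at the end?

-9

3       3
3       3 3
drop    3
5       3 5
drop    3
dup     3 3
*       9
dup     9 9
-       0
drop    (empty)
1       1
9       1 9
over    1 9 1
dup     1 9 1 1
+       1 9 2
rot     9 2 1
drop    9 2
drop    9
negate  -9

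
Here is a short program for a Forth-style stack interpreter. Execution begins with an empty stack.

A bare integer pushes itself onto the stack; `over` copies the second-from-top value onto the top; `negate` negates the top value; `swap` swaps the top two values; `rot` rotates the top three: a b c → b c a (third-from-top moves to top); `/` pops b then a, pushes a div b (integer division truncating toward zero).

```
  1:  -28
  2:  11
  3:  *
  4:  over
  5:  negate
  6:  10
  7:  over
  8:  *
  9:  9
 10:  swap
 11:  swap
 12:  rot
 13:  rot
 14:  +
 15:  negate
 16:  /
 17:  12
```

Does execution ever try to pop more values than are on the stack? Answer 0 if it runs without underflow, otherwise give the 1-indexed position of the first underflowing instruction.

4

-28 : -28
11  : -28 11
*   : -308
over  — needs 2 operands, stack has 1 → underflow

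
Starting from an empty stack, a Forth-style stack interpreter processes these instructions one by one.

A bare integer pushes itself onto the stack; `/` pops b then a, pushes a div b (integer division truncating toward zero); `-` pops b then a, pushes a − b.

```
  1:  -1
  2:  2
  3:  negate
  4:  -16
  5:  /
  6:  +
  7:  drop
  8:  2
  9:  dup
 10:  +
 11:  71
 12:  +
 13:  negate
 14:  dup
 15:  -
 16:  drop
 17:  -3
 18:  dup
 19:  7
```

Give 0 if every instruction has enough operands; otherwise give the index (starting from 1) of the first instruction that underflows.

0

-1     → [-1]
2      → [-1, 2]
negate → [-1, -2]
-16    → [-1, -2, -16]
/      → [-1, 0]
+      → [-1]
drop   → []
2      → [2]
dup    → [2, 2]
+      → [4]
71     → [4, 71]
+      → [75]
negate → [-75]
dup    → [-75, -75]
-      → [0]
drop   → []
-3     → [-3]
dup    → [-3, -3]
7      → [-3, -3, 7]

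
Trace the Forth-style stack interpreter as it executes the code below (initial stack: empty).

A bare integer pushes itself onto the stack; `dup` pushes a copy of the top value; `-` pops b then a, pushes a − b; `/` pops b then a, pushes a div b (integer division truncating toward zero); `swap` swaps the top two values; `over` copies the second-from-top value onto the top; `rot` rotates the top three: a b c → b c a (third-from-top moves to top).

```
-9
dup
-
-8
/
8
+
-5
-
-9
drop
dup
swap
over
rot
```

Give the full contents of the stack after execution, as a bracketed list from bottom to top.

-9    [-9]
dup   [-9, -9]
-     [0]
-8    [0, -8]
/     [0]
8     [0, 8]
+     [8]
-5    [8, -5]
-     [13]
-9    [13, -9]
drop  [13]
dup   [13, 13]
swap  [13, 13]
over  [13, 13, 13]
rot   [13, 13, 13]

[13, 13, 13]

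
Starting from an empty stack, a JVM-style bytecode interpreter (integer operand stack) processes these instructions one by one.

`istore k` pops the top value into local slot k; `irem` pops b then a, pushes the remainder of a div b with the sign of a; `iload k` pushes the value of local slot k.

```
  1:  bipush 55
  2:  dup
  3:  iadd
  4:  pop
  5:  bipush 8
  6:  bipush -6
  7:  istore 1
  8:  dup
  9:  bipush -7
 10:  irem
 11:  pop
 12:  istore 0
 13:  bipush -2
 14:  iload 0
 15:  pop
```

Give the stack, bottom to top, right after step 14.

bipush 55  [55]
dup        [55, 55]
iadd       [110]
pop        []
bipush 8   [8]
bipush -6  [8, -6]
istore 1   [8]
dup        [8, 8]
bipush -7  [8, 8, -7]
irem       [8, 1]
pop        [8]
istore 0   []
bipush -2  [-2]
iload 0    [-2, 8]

[-2, 8]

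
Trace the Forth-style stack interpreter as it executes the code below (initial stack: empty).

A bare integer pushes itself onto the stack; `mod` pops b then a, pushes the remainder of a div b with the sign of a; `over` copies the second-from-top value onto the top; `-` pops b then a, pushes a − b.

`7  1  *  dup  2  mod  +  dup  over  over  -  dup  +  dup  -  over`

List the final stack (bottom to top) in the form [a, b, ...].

[8, 8, 0, 8]

7    → [7]
1    → [7, 1]
*    → [7]
dup  → [7, 7]
2    → [7, 7, 2]
mod  → [7, 1]
+    → [8]
dup  → [8, 8]
over → [8, 8, 8]
over → [8, 8, 8, 8]
-    → [8, 8, 0]
dup  → [8, 8, 0, 0]
+    → [8, 8, 0]
dup  → [8, 8, 0, 0]
-    → [8, 8, 0]
over → [8, 8, 0, 8]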